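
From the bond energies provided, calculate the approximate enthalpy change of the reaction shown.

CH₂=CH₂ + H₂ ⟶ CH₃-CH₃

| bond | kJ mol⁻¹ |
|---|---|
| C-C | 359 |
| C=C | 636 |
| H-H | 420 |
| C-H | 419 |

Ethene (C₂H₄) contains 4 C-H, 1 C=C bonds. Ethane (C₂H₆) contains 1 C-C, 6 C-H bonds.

ΔH ≈ −141 kJ

Bonds broken (reactants):
  C-H: 4 × 419 = 1676
  C=C: 1 × 636 = 636
  H-H: 1 × 420 = 420
  Σ(broken) = 2732 kJ
Bonds formed (products):
  C-C: 1 × 359 = 359
  C-H: 6 × 419 = 2514
  Σ(formed) = 2873 kJ
ΔH = Σ(broken) − Σ(formed) = 2732 − 2873 = −141 kJ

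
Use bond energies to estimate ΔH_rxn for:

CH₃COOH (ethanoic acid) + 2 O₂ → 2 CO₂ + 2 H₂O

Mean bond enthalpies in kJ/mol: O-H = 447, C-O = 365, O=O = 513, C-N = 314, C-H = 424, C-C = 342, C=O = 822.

ΔH ≈ −802 kJ

Bonds broken (reactants):
  C-C: 1 × 342 = 342
  C-H: 3 × 424 = 1272
  C-O: 1 × 365 = 365
  C=O: 1 × 822 = 822
  O-H: 1 × 447 = 447
  O=O: 2 × 513 = 1026
  Σ(broken) = 4274 kJ
Bonds formed (products):
  C=O: 4 × 822 = 3288
  O-H: 4 × 447 = 1788
  Σ(formed) = 5076 kJ
ΔH = Σ(broken) − Σ(formed) = 4274 − 5076 = −802 kJ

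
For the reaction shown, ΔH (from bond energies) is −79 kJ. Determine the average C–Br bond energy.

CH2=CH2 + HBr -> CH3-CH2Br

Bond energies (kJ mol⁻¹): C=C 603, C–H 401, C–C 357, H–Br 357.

Let D be the C–Br bond energy.
Σ(broken) = 4×401 + 1×603 + 1×357 = 2564
Σ(formed) = 1×D + 1×357 + 5×401 = 2362 + D
ΔH = Σ(broken) − Σ(formed) = (2564) − (2362 + D) = +202 − D
Setting this equal to −79 kJ gives D = 281 kJ/mol.

D(C–Br) ≈ 281 kJ/mol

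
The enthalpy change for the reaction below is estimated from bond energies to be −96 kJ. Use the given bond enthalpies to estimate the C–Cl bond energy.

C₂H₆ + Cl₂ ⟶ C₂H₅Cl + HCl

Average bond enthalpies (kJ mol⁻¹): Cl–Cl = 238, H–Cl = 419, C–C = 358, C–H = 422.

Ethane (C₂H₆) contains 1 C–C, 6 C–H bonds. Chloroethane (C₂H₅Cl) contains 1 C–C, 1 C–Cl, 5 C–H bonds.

Let D be the C–Cl bond energy.
Σ(broken) = 1×358 + 6×422 + 1×238 = 3128
Σ(formed) = 1×358 + 1×D + 5×422 + 1×419 = 2887 + D
ΔH = Σ(broken) − Σ(formed) = (3128) − (2887 + D) = +241 − D
Setting this equal to −96 kJ gives D = 337 kJ/mol.

D(C–Cl) ≈ 337 kJ/mol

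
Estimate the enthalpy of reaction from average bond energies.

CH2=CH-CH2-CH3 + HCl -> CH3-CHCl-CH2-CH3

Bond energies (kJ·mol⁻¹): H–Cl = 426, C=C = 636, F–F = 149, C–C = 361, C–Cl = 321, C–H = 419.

Bonds broken (reactants):
  C–C: 2 × 361 = 722
  C–H: 8 × 419 = 3352
  C=C: 1 × 636 = 636
  H–Cl: 1 × 426 = 426
  Σ(broken) = 5136 kJ
Bonds formed (products):
  C–C: 3 × 361 = 1083
  C–Cl: 1 × 321 = 321
  C–H: 9 × 419 = 3771
  Σ(formed) = 5175 kJ
ΔH = Σ(broken) − Σ(formed) = 5136 − 5175 = −39 kJ

ΔH ≈ −39 kJ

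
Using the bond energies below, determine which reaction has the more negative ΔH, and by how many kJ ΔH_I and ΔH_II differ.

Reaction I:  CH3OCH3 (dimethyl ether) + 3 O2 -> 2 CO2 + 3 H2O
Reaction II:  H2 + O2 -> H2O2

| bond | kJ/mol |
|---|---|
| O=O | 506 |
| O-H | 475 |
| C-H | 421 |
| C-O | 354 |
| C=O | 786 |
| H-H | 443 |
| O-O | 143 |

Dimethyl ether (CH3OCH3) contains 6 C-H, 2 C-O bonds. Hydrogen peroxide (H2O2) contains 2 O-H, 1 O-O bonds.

Reaction I, by 1098 kJ

Reaction I:
  Bonds broken (reactants):
    C-H: 6 × 421 = 2526
    C-O: 2 × 354 = 708
    O=O: 3 × 506 = 1518
    Σ(broken) = 4752 kJ
  Bonds formed (products):
    C=O: 4 × 786 = 3144
    O-H: 6 × 475 = 2850
    Σ(formed) = 5994 kJ
  ΔH_I = 4752 − 5994 = −1242 kJ
Reaction II:
  Bonds broken (reactants):
    H-H: 1 × 443 = 443
    O=O: 1 × 506 = 506
    Σ(broken) = 949 kJ
  Bonds formed (products):
    O-H: 2 × 475 = 950
    O-O: 1 × 143 = 143
    Σ(formed) = 1093 kJ
  ΔH_II = 949 − 1093 = −144 kJ
ΔH_I − ΔH_II = −1098 kJ, so reaction I has the more negative ΔH; |ΔH_I − ΔH_II| = 1098 kJ.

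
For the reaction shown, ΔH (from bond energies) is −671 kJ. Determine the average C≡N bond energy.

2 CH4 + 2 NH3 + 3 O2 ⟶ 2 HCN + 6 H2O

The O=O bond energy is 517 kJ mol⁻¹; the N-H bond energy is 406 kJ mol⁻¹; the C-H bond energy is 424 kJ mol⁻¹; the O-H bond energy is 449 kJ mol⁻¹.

D(C≡N) ≈ 907 kJ/mol

Let D be the C≡N bond energy.
Σ(broken) = 8×424 + 6×406 + 3×517 = 7379
Σ(formed) = 2×D + 2×424 + 12×449 = 6236 + 2D
ΔH = Σ(broken) − Σ(formed) = (7379) − (6236 + 2D) = +1143 − 2D
Setting this equal to −671 kJ gives 2D = 1814, so D = 907 kJ/mol.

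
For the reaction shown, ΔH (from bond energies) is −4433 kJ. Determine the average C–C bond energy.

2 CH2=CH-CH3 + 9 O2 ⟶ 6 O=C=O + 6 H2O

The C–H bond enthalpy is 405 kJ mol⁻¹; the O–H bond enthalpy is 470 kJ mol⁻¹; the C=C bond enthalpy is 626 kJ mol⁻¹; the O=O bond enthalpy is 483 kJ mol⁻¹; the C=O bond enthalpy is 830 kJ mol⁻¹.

Let D be the C–C bond energy.
Σ(broken) = 2×D + 12×405 + 2×626 + 9×483 = 10459 + 2D
Σ(formed) = 12×830 + 12×470 = 15600
ΔH = Σ(broken) − Σ(formed) = (10459 + 2D) − (15600) = −5141 + 2D
Setting this equal to −4433 kJ gives 2D = 708, so D = 354 kJ/mol.

D(C–C) ≈ 354 kJ/mol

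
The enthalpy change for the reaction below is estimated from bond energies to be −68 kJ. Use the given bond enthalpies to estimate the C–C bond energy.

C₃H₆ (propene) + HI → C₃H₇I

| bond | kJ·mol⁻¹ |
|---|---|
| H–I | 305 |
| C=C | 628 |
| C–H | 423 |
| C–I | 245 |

Let D be the C–C bond energy.
Σ(broken) = 1×D + 6×423 + 1×628 + 1×305 = 3471 + D
Σ(formed) = 2×D + 7×423 + 1×245 = 3206 + 2D
ΔH = Σ(broken) − Σ(formed) = (3471 + D) − (3206 + 2D) = +265 − D
Setting this equal to −68 kJ gives D = 333 kJ/mol.

D(C–C) ≈ 333 kJ/mol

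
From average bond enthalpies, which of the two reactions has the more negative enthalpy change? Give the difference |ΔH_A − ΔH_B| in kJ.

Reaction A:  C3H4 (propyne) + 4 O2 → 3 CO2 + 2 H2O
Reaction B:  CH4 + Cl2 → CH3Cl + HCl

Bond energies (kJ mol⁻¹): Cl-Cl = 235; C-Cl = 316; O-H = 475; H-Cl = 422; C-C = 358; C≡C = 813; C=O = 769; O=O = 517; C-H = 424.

Reaction A, by 1500 kJ

Reaction A:
  Bonds broken (reactants):
    C≡C: 1 × 813 = 813
    C-C: 1 × 358 = 358
    C-H: 4 × 424 = 1696
    O=O: 4 × 517 = 2068
    Σ(broken) = 4935 kJ
  Bonds formed (products):
    C=O: 6 × 769 = 4614
    O-H: 4 × 475 = 1900
    Σ(formed) = 6514 kJ
  ΔH_A = 4935 − 6514 = −1579 kJ
Reaction B:
  Bonds broken (reactants):
    C-H: 4 × 424 = 1696
    Cl-Cl: 1 × 235 = 235
    Σ(broken) = 1931 kJ
  Bonds formed (products):
    C-Cl: 1 × 316 = 316
    C-H: 3 × 424 = 1272
    H-Cl: 1 × 422 = 422
    Σ(formed) = 2010 kJ
  ΔH_B = 1931 − 2010 = −79 kJ
ΔH_A − ΔH_B = −1500 kJ, so reaction A has the more negative ΔH; |ΔH_A − ΔH_B| = 1500 kJ.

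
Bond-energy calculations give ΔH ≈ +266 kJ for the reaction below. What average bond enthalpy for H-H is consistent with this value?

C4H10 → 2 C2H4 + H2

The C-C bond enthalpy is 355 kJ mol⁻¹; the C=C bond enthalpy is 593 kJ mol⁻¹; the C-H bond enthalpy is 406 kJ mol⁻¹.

Let D be the H-H bond energy.
Σ(broken) = 3×355 + 10×406 = 5125
Σ(formed) = 8×406 + 2×593 + 1×D = 4434 + D
ΔH = Σ(broken) − Σ(formed) = (5125) − (4434 + D) = +691 − D
Setting this equal to +266 kJ gives D = 425 kJ/mol.

D(H-H) ≈ 425 kJ/mol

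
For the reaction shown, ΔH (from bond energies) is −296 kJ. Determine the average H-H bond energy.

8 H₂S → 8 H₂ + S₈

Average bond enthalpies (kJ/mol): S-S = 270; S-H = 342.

Let D be the H-H bond energy.
Σ(broken) = 16×342 = 5472
Σ(formed) = 8×D + 8×270 = 2160 + 8D
ΔH = Σ(broken) − Σ(formed) = (5472) − (2160 + 8D) = +3312 − 8D
Setting this equal to −296 kJ gives 8D = 3608, so D = 451 kJ/mol.

D(H-H) ≈ 451 kJ/mol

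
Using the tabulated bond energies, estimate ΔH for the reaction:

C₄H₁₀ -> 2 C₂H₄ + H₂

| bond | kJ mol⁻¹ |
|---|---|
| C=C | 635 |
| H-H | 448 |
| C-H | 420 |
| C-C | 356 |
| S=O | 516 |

Bonds broken (reactants):
  C-C: 3 × 356 = 1068
  C-H: 10 × 420 = 4200
  Σ(broken) = 5268 kJ
Bonds formed (products):
  C-H: 8 × 420 = 3360
  C=C: 2 × 635 = 1270
  H-H: 1 × 448 = 448
  Σ(formed) = 5078 kJ
ΔH = Σ(broken) − Σ(formed) = 5268 − 5078 = +190 kJ

ΔH ≈ +190 kJ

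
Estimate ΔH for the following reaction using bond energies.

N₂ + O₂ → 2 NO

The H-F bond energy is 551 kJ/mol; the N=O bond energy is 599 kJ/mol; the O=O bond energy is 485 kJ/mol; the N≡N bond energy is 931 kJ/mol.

Bonds broken (reactants):
  N≡N: 1 × 931 = 931
  O=O: 1 × 485 = 485
  Σ(broken) = 1416 kJ
Bonds formed (products):
  N=O: 2 × 599 = 1198
  Σ(formed) = 1198 kJ
ΔH = Σ(broken) − Σ(formed) = 1416 − 1198 = +218 kJ

ΔH ≈ +218 kJ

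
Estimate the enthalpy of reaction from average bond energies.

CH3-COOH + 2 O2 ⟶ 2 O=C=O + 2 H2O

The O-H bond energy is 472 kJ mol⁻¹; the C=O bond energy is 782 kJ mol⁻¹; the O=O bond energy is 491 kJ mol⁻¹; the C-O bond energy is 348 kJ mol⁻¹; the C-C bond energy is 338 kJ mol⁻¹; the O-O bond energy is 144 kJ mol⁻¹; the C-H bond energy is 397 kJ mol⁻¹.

ΔH ≈ −903 kJ

Bonds broken (reactants):
  C-C: 1 × 338 = 338
  C-H: 3 × 397 = 1191
  C-O: 1 × 348 = 348
  C=O: 1 × 782 = 782
  O-H: 1 × 472 = 472
  O=O: 2 × 491 = 982
  Σ(broken) = 4113 kJ
Bonds formed (products):
  C=O: 4 × 782 = 3128
  O-H: 4 × 472 = 1888
  Σ(formed) = 5016 kJ
ΔH = Σ(broken) − Σ(formed) = 4113 − 5016 = −903 kJ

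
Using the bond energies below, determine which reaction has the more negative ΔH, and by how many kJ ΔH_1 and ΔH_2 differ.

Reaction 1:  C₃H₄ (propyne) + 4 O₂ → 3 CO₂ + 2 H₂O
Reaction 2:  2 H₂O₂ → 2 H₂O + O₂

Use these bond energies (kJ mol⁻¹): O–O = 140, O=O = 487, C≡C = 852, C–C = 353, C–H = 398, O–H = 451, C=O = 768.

Reaction 1:
  Bonds broken (reactants):
    C≡C: 1 × 852 = 852
    C–C: 1 × 353 = 353
    C–H: 4 × 398 = 1592
    O=O: 4 × 487 = 1948
    Σ(broken) = 4745 kJ
  Bonds formed (products):
    C=O: 6 × 768 = 4608
    O–H: 4 × 451 = 1804
    Σ(formed) = 6412 kJ
  ΔH_1 = 4745 − 6412 = −1667 kJ
Reaction 2:
  Bonds broken (reactants):
    O–H: 4 × 451 = 1804
    O–O: 2 × 140 = 280
    Σ(broken) = 2084 kJ
  Bonds formed (products):
    O–H: 4 × 451 = 1804
    O=O: 1 × 487 = 487
    Σ(formed) = 2291 kJ
  ΔH_2 = 2084 − 2291 = −207 kJ
ΔH_1 − ΔH_2 = −1460 kJ, so reaction 1 has the more negative ΔH; |ΔH_1 − ΔH_2| = 1460 kJ.

Reaction 1, by 1460 kJ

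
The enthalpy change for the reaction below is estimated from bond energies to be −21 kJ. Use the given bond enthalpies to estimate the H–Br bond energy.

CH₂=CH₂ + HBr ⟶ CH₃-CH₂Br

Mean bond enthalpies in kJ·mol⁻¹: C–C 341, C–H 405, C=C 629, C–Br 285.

D(H–Br) ≈ 381 kJ/mol

Let D be the H–Br bond energy.
Σ(broken) = 4×405 + 1×629 + 1×D = 2249 + D
Σ(formed) = 1×285 + 1×341 + 5×405 = 2651
ΔH = Σ(broken) − Σ(formed) = (2249 + D) − (2651) = −402 + D
Setting this equal to −21 kJ gives D = 381 kJ/mol.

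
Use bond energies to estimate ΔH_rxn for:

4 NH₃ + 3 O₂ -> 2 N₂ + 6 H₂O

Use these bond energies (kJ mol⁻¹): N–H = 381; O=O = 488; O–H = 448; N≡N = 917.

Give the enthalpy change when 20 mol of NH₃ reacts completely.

Bonds broken (reactants):
  N–H: 12 × 381 = 4572
  O=O: 3 × 488 = 1464
  Σ(broken) = 6036 kJ
Bonds formed (products):
  N≡N: 2 × 917 = 1834
  O–H: 12 × 448 = 5376
  Σ(formed) = 7210 kJ
ΔH = Σ(broken) − Σ(formed) = 6036 − 7210 = −1174 kJ
For 5× the reaction as written: 5 × (−1174) = −5870 kJ

ΔH = −5870 kJ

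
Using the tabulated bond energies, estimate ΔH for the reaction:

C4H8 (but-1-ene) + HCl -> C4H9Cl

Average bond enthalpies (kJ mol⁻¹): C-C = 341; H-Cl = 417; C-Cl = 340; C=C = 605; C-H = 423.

Bonds broken (reactants):
  C-C: 2 × 341 = 682
  C-H: 8 × 423 = 3384
  C=C: 1 × 605 = 605
  H-Cl: 1 × 417 = 417
  Σ(broken) = 5088 kJ
Bonds formed (products):
  C-C: 3 × 341 = 1023
  C-Cl: 1 × 340 = 340
  C-H: 9 × 423 = 3807
  Σ(formed) = 5170 kJ
ΔH = Σ(broken) − Σ(formed) = 5088 − 5170 = −82 kJ

ΔH ≈ −82 kJ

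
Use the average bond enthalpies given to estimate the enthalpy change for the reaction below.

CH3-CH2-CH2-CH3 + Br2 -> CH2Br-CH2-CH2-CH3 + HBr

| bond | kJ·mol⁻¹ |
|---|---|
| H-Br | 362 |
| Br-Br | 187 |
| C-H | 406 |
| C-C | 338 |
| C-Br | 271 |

ΔH ≈ −40 kJ

Bonds broken (reactants):
  Br-Br: 1 × 187 = 187
  C-C: 3 × 338 = 1014
  C-H: 10 × 406 = 4060
  Σ(broken) = 5261 kJ
Bonds formed (products):
  C-Br: 1 × 271 = 271
  C-C: 3 × 338 = 1014
  C-H: 9 × 406 = 3654
  H-Br: 1 × 362 = 362
  Σ(formed) = 5301 kJ
ΔH = Σ(broken) − Σ(formed) = 5261 − 5301 = −40 kJ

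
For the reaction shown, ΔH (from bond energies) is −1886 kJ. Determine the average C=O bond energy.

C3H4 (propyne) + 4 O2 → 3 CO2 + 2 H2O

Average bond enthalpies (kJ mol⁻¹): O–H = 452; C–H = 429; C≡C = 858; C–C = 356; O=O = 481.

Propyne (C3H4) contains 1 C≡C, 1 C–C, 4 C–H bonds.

Let D be the C=O bond energy.
Σ(broken) = 1×858 + 1×356 + 4×429 + 4×481 = 4854
Σ(formed) = 6×D + 4×452 = 1808 + 6D
ΔH = Σ(broken) − Σ(formed) = (4854) − (1808 + 6D) = +3046 − 6D
Setting this equal to −1886 kJ gives 6D = 4932, so D = 822 kJ/mol.

D(C=O) ≈ 822 kJ/mol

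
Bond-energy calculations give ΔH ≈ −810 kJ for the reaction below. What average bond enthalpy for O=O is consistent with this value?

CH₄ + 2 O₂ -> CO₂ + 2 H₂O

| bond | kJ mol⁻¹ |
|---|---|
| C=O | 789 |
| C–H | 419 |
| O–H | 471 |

Let D be the O=O bond energy.
Σ(broken) = 4×419 + 2×D = 1676 + 2D
Σ(formed) = 2×789 + 4×471 = 3462
ΔH = Σ(broken) − Σ(formed) = (1676 + 2D) − (3462) = −1786 + 2D
Setting this equal to −810 kJ gives 2D = 976, so D = 488 kJ/mol.

D(O=O) ≈ 488 kJ/mol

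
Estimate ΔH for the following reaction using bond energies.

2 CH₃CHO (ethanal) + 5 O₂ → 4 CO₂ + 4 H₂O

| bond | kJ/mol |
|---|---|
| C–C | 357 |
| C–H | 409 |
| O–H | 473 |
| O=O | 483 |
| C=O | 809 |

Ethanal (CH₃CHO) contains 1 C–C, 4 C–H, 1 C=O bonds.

Bonds broken (reactants):
  C–C: 2 × 357 = 714
  C–H: 8 × 409 = 3272
  C=O: 2 × 809 = 1618
  O=O: 5 × 483 = 2415
  Σ(broken) = 8019 kJ
Bonds formed (products):
  C=O: 8 × 809 = 6472
  O–H: 8 × 473 = 3784
  Σ(formed) = 10256 kJ
ΔH = Σ(broken) − Σ(formed) = 8019 − 10256 = −2237 kJ

ΔH ≈ −2237 kJ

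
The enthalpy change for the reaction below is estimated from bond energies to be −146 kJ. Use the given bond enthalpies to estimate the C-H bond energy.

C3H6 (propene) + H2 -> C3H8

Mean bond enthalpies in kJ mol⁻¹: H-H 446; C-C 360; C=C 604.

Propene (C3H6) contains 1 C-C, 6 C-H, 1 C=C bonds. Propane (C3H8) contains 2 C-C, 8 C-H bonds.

D(C-H) ≈ 418 kJ/mol

Let D be the C-H bond energy.
Σ(broken) = 1×360 + 6×D + 1×604 + 1×446 = 1410 + 6D
Σ(formed) = 2×360 + 8×D = 720 + 8D
ΔH = Σ(broken) − Σ(formed) = (1410 + 6D) − (720 + 8D) = +690 − 2D
Setting this equal to −146 kJ gives 2D = 836, so D = 418 kJ/mol.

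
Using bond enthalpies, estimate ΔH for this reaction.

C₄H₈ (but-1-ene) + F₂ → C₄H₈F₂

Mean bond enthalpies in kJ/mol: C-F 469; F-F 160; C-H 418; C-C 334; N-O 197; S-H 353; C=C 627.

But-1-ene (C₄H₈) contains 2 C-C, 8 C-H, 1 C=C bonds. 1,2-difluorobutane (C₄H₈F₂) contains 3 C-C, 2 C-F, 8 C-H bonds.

Bonds broken (reactants):
  C-C: 2 × 334 = 668
  C-H: 8 × 418 = 3344
  C=C: 1 × 627 = 627
  F-F: 1 × 160 = 160
  Σ(broken) = 4799 kJ
Bonds formed (products):
  C-C: 3 × 334 = 1002
  C-F: 2 × 469 = 938
  C-H: 8 × 418 = 3344
  Σ(formed) = 5284 kJ
ΔH = Σ(broken) − Σ(formed) = 4799 − 5284 = −485 kJ

ΔH ≈ −485 kJ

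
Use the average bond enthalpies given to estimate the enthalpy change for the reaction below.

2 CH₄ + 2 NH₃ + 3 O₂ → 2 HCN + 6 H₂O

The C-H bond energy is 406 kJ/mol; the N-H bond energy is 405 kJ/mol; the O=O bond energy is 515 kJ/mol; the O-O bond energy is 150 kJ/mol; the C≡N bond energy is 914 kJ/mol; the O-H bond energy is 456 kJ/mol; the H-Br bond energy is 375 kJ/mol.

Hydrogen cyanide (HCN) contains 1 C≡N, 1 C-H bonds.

ΔH ≈ −889 kJ

Bonds broken (reactants):
  C-H: 8 × 406 = 3248
  N-H: 6 × 405 = 2430
  O=O: 3 × 515 = 1545
  Σ(broken) = 7223 kJ
Bonds formed (products):
  C≡N: 2 × 914 = 1828
  C-H: 2 × 406 = 812
  O-H: 12 × 456 = 5472
  Σ(formed) = 8112 kJ
ΔH = Σ(broken) − Σ(formed) = 7223 − 8112 = −889 kJ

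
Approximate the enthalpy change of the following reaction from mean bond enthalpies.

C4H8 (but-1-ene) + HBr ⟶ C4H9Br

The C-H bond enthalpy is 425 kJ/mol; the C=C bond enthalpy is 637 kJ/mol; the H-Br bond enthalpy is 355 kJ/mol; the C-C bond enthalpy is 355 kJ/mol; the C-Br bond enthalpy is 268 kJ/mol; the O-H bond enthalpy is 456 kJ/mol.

ΔH ≈ −56 kJ

Bonds broken (reactants):
  C-C: 2 × 355 = 710
  C-H: 8 × 425 = 3400
  C=C: 1 × 637 = 637
  H-Br: 1 × 355 = 355
  Σ(broken) = 5102 kJ
Bonds formed (products):
  C-Br: 1 × 268 = 268
  C-C: 3 × 355 = 1065
  C-H: 9 × 425 = 3825
  Σ(formed) = 5158 kJ
ΔH = Σ(broken) − Σ(formed) = 5102 − 5158 = −56 kJ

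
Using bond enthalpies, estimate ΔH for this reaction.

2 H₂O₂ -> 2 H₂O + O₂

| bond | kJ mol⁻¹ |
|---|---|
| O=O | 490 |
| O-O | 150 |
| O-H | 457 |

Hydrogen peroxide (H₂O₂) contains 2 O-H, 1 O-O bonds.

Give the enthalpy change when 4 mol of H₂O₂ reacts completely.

ΔH = −380 kJ

Bonds broken (reactants):
  O-H: 4 × 457 = 1828
  O-O: 2 × 150 = 300
  Σ(broken) = 2128 kJ
Bonds formed (products):
  O-H: 4 × 457 = 1828
  O=O: 1 × 490 = 490
  Σ(formed) = 2318 kJ
ΔH = Σ(broken) − Σ(formed) = 2128 − 2318 = −190 kJ
For 2× the reaction as written: 2 × (−190) = −380 kJ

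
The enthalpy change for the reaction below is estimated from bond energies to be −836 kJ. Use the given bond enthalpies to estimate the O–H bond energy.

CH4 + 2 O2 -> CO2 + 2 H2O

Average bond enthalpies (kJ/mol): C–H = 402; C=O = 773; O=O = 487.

D(O–H) ≈ 468 kJ/mol

Let D be the O–H bond energy.
Σ(broken) = 4×402 + 2×487 = 2582
Σ(formed) = 2×773 + 4×D = 1546 + 4D
ΔH = Σ(broken) − Σ(formed) = (2582) − (1546 + 4D) = +1036 − 4D
Setting this equal to −836 kJ gives 4D = 1872, so D = 468 kJ/mol.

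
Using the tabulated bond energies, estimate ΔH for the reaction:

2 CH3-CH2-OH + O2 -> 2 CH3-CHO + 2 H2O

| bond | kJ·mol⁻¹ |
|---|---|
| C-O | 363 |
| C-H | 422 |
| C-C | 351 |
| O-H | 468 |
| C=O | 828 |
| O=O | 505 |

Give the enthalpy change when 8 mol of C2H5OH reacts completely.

Bonds broken (reactants):
  C-C: 2 × 351 = 702
  C-H: 10 × 422 = 4220
  C-O: 2 × 363 = 726
  O-H: 2 × 468 = 936
  O=O: 1 × 505 = 505
  Σ(broken) = 7089 kJ
Bonds formed (products):
  C-C: 2 × 351 = 702
  C-H: 8 × 422 = 3376
  C=O: 2 × 828 = 1656
  O-H: 4 × 468 = 1872
  Σ(formed) = 7606 kJ
ΔH = Σ(broken) − Σ(formed) = 7089 − 7606 = −517 kJ
For 4× the reaction as written: 4 × (−517) = −2068 kJ

ΔH = −2068 kJ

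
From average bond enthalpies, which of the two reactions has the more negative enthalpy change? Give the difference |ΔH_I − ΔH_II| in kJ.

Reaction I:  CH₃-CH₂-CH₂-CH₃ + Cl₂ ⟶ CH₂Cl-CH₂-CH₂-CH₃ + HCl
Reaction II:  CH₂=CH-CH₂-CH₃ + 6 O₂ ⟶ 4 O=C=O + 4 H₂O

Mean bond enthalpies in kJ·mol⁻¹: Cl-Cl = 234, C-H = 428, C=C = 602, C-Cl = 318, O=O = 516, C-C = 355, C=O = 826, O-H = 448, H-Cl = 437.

Reaction II, by 2267 kJ

Reaction I:
  Bonds broken (reactants):
    C-C: 3 × 355 = 1065
    C-H: 10 × 428 = 4280
    Cl-Cl: 1 × 234 = 234
    Σ(broken) = 5579 kJ
  Bonds formed (products):
    C-C: 3 × 355 = 1065
    C-Cl: 1 × 318 = 318
    C-H: 9 × 428 = 3852
    H-Cl: 1 × 437 = 437
    Σ(formed) = 5672 kJ
  ΔH_I = 5579 − 5672 = −93 kJ
Reaction II:
  Bonds broken (reactants):
    C-C: 2 × 355 = 710
    C-H: 8 × 428 = 3424
    C=C: 1 × 602 = 602
    O=O: 6 × 516 = 3096
    Σ(broken) = 7832 kJ
  Bonds formed (products):
    C=O: 8 × 826 = 6608
    O-H: 8 × 448 = 3584
    Σ(formed) = 10192 kJ
  ΔH_II = 7832 − 10192 = −2360 kJ
ΔH_I − ΔH_II = +2267 kJ, so reaction II has the more negative ΔH; |ΔH_I − ΔH_II| = 2267 kJ.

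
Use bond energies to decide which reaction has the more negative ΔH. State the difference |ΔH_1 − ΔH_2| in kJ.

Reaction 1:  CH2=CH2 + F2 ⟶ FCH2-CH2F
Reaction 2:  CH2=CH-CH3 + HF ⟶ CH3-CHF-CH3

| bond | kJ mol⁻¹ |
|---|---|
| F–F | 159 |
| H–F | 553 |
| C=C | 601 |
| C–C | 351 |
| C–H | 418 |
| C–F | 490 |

Reaction 1:
  Bonds broken (reactants):
    C–H: 4 × 418 = 1672
    C=C: 1 × 601 = 601
    F–F: 1 × 159 = 159
    Σ(broken) = 2432 kJ
  Bonds formed (products):
    C–C: 1 × 351 = 351
    C–F: 2 × 490 = 980
    C–H: 4 × 418 = 1672
    Σ(formed) = 3003 kJ
  ΔH_1 = 2432 − 3003 = −571 kJ
Reaction 2:
  Bonds broken (reactants):
    C–C: 1 × 351 = 351
    C–H: 6 × 418 = 2508
    C=C: 1 × 601 = 601
    H–F: 1 × 553 = 553
    Σ(broken) = 4013 kJ
  Bonds formed (products):
    C–C: 2 × 351 = 702
    C–F: 1 × 490 = 490
    C–H: 7 × 418 = 2926
    Σ(formed) = 4118 kJ
  ΔH_2 = 4013 − 4118 = −105 kJ
ΔH_1 − ΔH_2 = −466 kJ, so reaction 1 has the more negative ΔH; |ΔH_1 − ΔH_2| = 466 kJ.

Reaction 1, by 466 kJ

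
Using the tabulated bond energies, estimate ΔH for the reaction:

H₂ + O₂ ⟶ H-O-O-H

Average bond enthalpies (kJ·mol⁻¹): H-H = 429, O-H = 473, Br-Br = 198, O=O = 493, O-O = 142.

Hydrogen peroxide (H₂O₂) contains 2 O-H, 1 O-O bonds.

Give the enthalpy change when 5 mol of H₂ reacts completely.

ΔH = −830 kJ

Bonds broken (reactants):
  H-H: 1 × 429 = 429
  O=O: 1 × 493 = 493
  Σ(broken) = 922 kJ
Bonds formed (products):
  O-H: 2 × 473 = 946
  O-O: 1 × 142 = 142
  Σ(formed) = 1088 kJ
ΔH = Σ(broken) − Σ(formed) = 922 − 1088 = −166 kJ
For 5× the reaction as written: 5 × (−166) = −830 kJ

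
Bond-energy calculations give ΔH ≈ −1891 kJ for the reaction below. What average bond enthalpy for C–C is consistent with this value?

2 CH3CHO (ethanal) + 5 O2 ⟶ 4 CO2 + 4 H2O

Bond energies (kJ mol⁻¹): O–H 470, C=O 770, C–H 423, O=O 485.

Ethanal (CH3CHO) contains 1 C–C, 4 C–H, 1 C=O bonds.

D(C–C) ≈ 340 kJ/mol

Let D be the C–C bond energy.
Σ(broken) = 2×D + 8×423 + 2×770 + 5×485 = 7349 + 2D
Σ(formed) = 8×770 + 8×470 = 9920
ΔH = Σ(broken) − Σ(formed) = (7349 + 2D) − (9920) = −2571 + 2D
Setting this equal to −1891 kJ gives 2D = 680, so D = 340 kJ/mol.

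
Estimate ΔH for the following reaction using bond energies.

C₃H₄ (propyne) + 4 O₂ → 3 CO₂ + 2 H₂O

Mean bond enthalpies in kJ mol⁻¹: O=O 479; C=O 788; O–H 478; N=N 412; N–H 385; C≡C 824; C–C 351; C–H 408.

ΔH ≈ −1917 kJ

Bonds broken (reactants):
  C≡C: 1 × 824 = 824
  C–C: 1 × 351 = 351
  C–H: 4 × 408 = 1632
  O=O: 4 × 479 = 1916
  Σ(broken) = 4723 kJ
Bonds formed (products):
  C=O: 6 × 788 = 4728
  O–H: 4 × 478 = 1912
  Σ(formed) = 6640 kJ
ΔH = Σ(broken) − Σ(formed) = 4723 − 6640 = −1917 kJ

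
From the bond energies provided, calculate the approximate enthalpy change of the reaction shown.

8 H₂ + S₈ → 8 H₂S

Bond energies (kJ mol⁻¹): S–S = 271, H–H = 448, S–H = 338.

Bonds broken (reactants):
  H–H: 8 × 448 = 3584
  S–S: 8 × 271 = 2168
  Σ(broken) = 5752 kJ
Bonds formed (products):
  S–H: 16 × 338 = 5408
  Σ(formed) = 5408 kJ
ΔH = Σ(broken) − Σ(formed) = 5752 − 5408 = +344 kJ

ΔH ≈ +344 kJ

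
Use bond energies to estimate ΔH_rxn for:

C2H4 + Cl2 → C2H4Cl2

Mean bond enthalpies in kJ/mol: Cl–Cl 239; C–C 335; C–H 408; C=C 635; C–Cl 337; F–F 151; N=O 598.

ΔH ≈ −135 kJ

Bonds broken (reactants):
  C–H: 4 × 408 = 1632
  C=C: 1 × 635 = 635
  Cl–Cl: 1 × 239 = 239
  Σ(broken) = 2506 kJ
Bonds formed (products):
  C–C: 1 × 335 = 335
  C–Cl: 2 × 337 = 674
  C–H: 4 × 408 = 1632
  Σ(formed) = 2641 kJ
ΔH = Σ(broken) − Σ(formed) = 2506 − 2641 = −135 kJ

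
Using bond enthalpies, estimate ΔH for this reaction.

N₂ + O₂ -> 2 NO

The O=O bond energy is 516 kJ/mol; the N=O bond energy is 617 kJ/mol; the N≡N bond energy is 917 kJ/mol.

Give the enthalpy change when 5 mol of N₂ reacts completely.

Bonds broken (reactants):
  N≡N: 1 × 917 = 917
  O=O: 1 × 516 = 516
  Σ(broken) = 1433 kJ
Bonds formed (products):
  N=O: 2 × 617 = 1234
  Σ(formed) = 1234 kJ
ΔH = Σ(broken) − Σ(formed) = 1433 − 1234 = +199 kJ
For 5× the reaction as written: 5 × (+199) = +995 kJ

ΔH = +995 kJ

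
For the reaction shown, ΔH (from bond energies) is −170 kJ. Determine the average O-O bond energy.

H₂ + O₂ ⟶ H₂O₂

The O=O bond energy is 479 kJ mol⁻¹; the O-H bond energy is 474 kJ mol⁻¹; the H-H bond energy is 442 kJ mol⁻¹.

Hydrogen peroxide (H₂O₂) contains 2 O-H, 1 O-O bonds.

Let D be the O-O bond energy.
Σ(broken) = 1×442 + 1×479 = 921
Σ(formed) = 2×474 + 1×D = 948 + D
ΔH = Σ(broken) − Σ(formed) = (921) − (948 + D) = −27 − D
Setting this equal to −170 kJ gives D = 143 kJ/mol.

D(O-O) ≈ 143 kJ/mol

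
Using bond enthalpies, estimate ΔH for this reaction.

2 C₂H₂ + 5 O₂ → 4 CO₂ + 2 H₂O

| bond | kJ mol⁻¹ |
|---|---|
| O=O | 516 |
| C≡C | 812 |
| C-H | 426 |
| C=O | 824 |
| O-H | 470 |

ΔH ≈ −2564 kJ

Bonds broken (reactants):
  C≡C: 2 × 812 = 1624
  C-H: 4 × 426 = 1704
  O=O: 5 × 516 = 2580
  Σ(broken) = 5908 kJ
Bonds formed (products):
  C=O: 8 × 824 = 6592
  O-H: 4 × 470 = 1880
  Σ(formed) = 8472 kJ
ΔH = Σ(broken) − Σ(formed) = 5908 − 8472 = −2564 kJ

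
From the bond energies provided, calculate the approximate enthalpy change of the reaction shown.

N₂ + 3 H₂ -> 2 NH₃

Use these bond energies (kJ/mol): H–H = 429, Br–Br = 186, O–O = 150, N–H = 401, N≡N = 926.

ΔH ≈ −193 kJ

Bonds broken (reactants):
  H–H: 3 × 429 = 1287
  N≡N: 1 × 926 = 926
  Σ(broken) = 2213 kJ
Bonds formed (products):
  N–H: 6 × 401 = 2406
  Σ(formed) = 2406 kJ
ΔH = Σ(broken) − Σ(formed) = 2213 − 2406 = −193 kJ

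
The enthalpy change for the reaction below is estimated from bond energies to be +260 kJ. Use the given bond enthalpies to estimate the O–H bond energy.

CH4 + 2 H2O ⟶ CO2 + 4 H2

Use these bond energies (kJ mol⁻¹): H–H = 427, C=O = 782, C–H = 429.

D(O–H) ≈ 454 kJ/mol

Let D be the O–H bond energy.
Σ(broken) = 4×429 + 4×D = 1716 + 4D
Σ(formed) = 2×782 + 4×427 = 3272
ΔH = Σ(broken) − Σ(formed) = (1716 + 4D) − (3272) = −1556 + 4D
Setting this equal to +260 kJ gives 4D = 1816, so D = 454 kJ/mol.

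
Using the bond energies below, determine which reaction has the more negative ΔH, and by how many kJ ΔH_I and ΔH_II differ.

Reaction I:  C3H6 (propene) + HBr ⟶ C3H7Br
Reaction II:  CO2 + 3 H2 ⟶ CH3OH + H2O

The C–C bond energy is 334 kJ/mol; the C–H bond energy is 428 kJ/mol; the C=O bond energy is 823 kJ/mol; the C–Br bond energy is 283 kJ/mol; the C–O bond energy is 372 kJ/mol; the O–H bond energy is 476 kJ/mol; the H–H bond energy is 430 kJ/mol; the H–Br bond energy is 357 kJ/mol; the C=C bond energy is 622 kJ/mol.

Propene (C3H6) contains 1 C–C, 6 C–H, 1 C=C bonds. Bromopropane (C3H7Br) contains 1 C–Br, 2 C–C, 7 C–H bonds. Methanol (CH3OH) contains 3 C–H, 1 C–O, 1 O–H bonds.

Reaction II, by 82 kJ

Reaction I:
  Bonds broken (reactants):
    C–C: 1 × 334 = 334
    C–H: 6 × 428 = 2568
    C=C: 1 × 622 = 622
    H–Br: 1 × 357 = 357
    Σ(broken) = 3881 kJ
  Bonds formed (products):
    C–Br: 1 × 283 = 283
    C–C: 2 × 334 = 668
    C–H: 7 × 428 = 2996
    Σ(formed) = 3947 kJ
  ΔH_I = 3881 − 3947 = −66 kJ
Reaction II:
  Bonds broken (reactants):
    C=O: 2 × 823 = 1646
    H–H: 3 × 430 = 1290
    Σ(broken) = 2936 kJ
  Bonds formed (products):
    C–H: 3 × 428 = 1284
    C–O: 1 × 372 = 372
    O–H: 3 × 476 = 1428
    Σ(formed) = 3084 kJ
  ΔH_II = 2936 − 3084 = −148 kJ
ΔH_I − ΔH_II = +82 kJ, so reaction II has the more negative ΔH; |ΔH_I − ΔH_II| = 82 kJ.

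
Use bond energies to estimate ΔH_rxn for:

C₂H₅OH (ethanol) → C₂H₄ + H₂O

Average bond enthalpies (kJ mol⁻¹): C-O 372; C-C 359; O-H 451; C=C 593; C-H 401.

Bonds broken (reactants):
  C-C: 1 × 359 = 359
  C-H: 5 × 401 = 2005
  C-O: 1 × 372 = 372
  O-H: 1 × 451 = 451
  Σ(broken) = 3187 kJ
Bonds formed (products):
  C-H: 4 × 401 = 1604
  C=C: 1 × 593 = 593
  O-H: 2 × 451 = 902
  Σ(formed) = 3099 kJ
ΔH = Σ(broken) − Σ(formed) = 3187 − 3099 = +88 kJ

ΔH ≈ +88 kJ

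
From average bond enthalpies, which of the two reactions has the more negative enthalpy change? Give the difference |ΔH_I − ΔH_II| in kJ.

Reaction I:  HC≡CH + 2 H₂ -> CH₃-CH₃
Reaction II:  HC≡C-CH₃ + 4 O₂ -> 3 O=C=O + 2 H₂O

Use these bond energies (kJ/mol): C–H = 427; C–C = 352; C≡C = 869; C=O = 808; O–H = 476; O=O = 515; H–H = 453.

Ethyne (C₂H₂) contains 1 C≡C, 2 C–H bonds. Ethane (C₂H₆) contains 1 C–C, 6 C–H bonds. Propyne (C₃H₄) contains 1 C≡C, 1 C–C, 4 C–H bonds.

Reaction II, by 1478 kJ

Reaction I:
  Bonds broken (reactants):
    C≡C: 1 × 869 = 869
    C–H: 2 × 427 = 854
    H–H: 2 × 453 = 906
    Σ(broken) = 2629 kJ
  Bonds formed (products):
    C–C: 1 × 352 = 352
    C–H: 6 × 427 = 2562
    Σ(formed) = 2914 kJ
  ΔH_I = 2629 − 2914 = −285 kJ
Reaction II:
  Bonds broken (reactants):
    C≡C: 1 × 869 = 869
    C–C: 1 × 352 = 352
    C–H: 4 × 427 = 1708
    O=O: 4 × 515 = 2060
    Σ(broken) = 4989 kJ
  Bonds formed (products):
    C=O: 6 × 808 = 4848
    O–H: 4 × 476 = 1904
    Σ(formed) = 6752 kJ
  ΔH_II = 4989 − 6752 = −1763 kJ
ΔH_I − ΔH_II = +1478 kJ, so reaction II has the more negative ΔH; |ΔH_I − ΔH_II| = 1478 kJ.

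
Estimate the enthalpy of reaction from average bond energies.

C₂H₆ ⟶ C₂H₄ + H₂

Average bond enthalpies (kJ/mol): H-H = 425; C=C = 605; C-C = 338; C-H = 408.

ΔH ≈ +124 kJ

Bonds broken (reactants):
  C-C: 1 × 338 = 338
  C-H: 6 × 408 = 2448
  Σ(broken) = 2786 kJ
Bonds formed (products):
  C-H: 4 × 408 = 1632
  C=C: 1 × 605 = 605
  H-H: 1 × 425 = 425
  Σ(formed) = 2662 kJ
ΔH = Σ(broken) − Σ(formed) = 2786 − 2662 = +124 kJ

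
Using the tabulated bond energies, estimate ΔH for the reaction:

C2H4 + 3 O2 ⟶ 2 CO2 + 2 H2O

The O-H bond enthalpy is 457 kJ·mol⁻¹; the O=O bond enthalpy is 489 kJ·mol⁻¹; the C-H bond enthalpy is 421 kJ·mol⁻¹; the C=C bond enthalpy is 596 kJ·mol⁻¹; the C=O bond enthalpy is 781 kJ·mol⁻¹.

Bonds broken (reactants):
  C-H: 4 × 421 = 1684
  C=C: 1 × 596 = 596
  O=O: 3 × 489 = 1467
  Σ(broken) = 3747 kJ
Bonds formed (products):
  C=O: 4 × 781 = 3124
  O-H: 4 × 457 = 1828
  Σ(formed) = 4952 kJ
ΔH = Σ(broken) − Σ(formed) = 3747 − 4952 = −1205 kJ

ΔH ≈ −1205 kJ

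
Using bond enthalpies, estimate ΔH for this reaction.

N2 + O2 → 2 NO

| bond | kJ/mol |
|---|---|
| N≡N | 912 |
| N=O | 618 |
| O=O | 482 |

ΔH ≈ +158 kJ

Bonds broken (reactants):
  N≡N: 1 × 912 = 912
  O=O: 1 × 482 = 482
  Σ(broken) = 1394 kJ
Bonds formed (products):
  N=O: 2 × 618 = 1236
  Σ(formed) = 1236 kJ
ΔH = Σ(broken) − Σ(formed) = 1394 − 1236 = +158 kJ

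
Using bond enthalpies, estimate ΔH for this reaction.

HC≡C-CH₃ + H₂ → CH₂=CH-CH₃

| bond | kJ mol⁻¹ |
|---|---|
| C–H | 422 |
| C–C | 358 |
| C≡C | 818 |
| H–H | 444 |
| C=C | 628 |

Bonds broken (reactants):
  C≡C: 1 × 818 = 818
  C–C: 1 × 358 = 358
  C–H: 4 × 422 = 1688
  H–H: 1 × 444 = 444
  Σ(broken) = 3308 kJ
Bonds formed (products):
  C–C: 1 × 358 = 358
  C–H: 6 × 422 = 2532
  C=C: 1 × 628 = 628
  Σ(formed) = 3518 kJ
ΔH = Σ(broken) − Σ(formed) = 3308 − 3518 = −210 kJ

ΔH ≈ −210 kJ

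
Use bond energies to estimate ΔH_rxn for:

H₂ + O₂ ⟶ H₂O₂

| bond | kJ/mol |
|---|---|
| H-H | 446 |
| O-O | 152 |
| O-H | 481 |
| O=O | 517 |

ΔH ≈ −151 kJ

Bonds broken (reactants):
  H-H: 1 × 446 = 446
  O=O: 1 × 517 = 517
  Σ(broken) = 963 kJ
Bonds formed (products):
  O-H: 2 × 481 = 962
  O-O: 1 × 152 = 152
  Σ(formed) = 1114 kJ
ΔH = Σ(broken) − Σ(formed) = 963 − 1114 = −151 kJ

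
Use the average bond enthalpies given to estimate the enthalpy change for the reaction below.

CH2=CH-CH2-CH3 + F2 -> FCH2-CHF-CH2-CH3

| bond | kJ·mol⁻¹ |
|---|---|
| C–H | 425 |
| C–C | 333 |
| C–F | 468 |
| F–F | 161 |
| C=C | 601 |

ΔH ≈ −507 kJ

Bonds broken (reactants):
  C–C: 2 × 333 = 666
  C–H: 8 × 425 = 3400
  C=C: 1 × 601 = 601
  F–F: 1 × 161 = 161
  Σ(broken) = 4828 kJ
Bonds formed (products):
  C–C: 3 × 333 = 999
  C–F: 2 × 468 = 936
  C–H: 8 × 425 = 3400
  Σ(formed) = 5335 kJ
ΔH = Σ(broken) − Σ(formed) = 4828 − 5335 = −507 kJ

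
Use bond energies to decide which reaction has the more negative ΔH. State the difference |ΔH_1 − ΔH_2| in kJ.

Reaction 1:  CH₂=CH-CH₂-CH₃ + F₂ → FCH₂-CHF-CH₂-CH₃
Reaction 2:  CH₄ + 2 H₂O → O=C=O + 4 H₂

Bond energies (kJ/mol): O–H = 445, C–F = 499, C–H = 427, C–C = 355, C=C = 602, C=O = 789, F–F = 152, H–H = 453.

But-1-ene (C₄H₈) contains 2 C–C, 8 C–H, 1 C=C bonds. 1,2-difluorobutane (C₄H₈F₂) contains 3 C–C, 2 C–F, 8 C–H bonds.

Reaction 1, by 697 kJ

Reaction 1:
  Bonds broken (reactants):
    C–C: 2 × 355 = 710
    C–H: 8 × 427 = 3416
    C=C: 1 × 602 = 602
    F–F: 1 × 152 = 152
    Σ(broken) = 4880 kJ
  Bonds formed (products):
    C–C: 3 × 355 = 1065
    C–F: 2 × 499 = 998
    C–H: 8 × 427 = 3416
    Σ(formed) = 5479 kJ
  ΔH_1 = 4880 − 5479 = −599 kJ
Reaction 2:
  Bonds broken (reactants):
    C–H: 4 × 427 = 1708
    O–H: 4 × 445 = 1780
    Σ(broken) = 3488 kJ
  Bonds formed (products):
    C=O: 2 × 789 = 1578
    H–H: 4 × 453 = 1812
    Σ(formed) = 3390 kJ
  ΔH_2 = 3488 − 3390 = +98 kJ
ΔH_1 − ΔH_2 = −697 kJ, so reaction 1 has the more negative ΔH; |ΔH_1 − ΔH_2| = 697 kJ.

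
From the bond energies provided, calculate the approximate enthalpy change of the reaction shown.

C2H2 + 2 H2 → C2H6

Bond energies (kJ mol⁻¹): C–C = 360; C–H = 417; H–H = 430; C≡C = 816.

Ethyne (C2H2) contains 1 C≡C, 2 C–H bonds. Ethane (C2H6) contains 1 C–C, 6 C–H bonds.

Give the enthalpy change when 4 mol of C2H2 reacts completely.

ΔH = −1408 kJ

Bonds broken (reactants):
  C≡C: 1 × 816 = 816
  C–H: 2 × 417 = 834
  H–H: 2 × 430 = 860
  Σ(broken) = 2510 kJ
Bonds formed (products):
  C–C: 1 × 360 = 360
  C–H: 6 × 417 = 2502
  Σ(formed) = 2862 kJ
ΔH = Σ(broken) − Σ(formed) = 2510 − 2862 = −352 kJ
For 4× the reaction as written: 4 × (−352) = −1408 kJ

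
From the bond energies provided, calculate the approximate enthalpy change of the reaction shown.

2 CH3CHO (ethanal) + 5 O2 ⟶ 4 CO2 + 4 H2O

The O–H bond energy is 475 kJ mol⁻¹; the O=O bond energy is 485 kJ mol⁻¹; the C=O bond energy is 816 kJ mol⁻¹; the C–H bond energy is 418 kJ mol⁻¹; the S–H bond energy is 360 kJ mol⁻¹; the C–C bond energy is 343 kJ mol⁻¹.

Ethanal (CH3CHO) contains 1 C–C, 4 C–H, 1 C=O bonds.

ΔH ≈ −2241 kJ

Bonds broken (reactants):
  C–C: 2 × 343 = 686
  C–H: 8 × 418 = 3344
  C=O: 2 × 816 = 1632
  O=O: 5 × 485 = 2425
  Σ(broken) = 8087 kJ
Bonds formed (products):
  C=O: 8 × 816 = 6528
  O–H: 8 × 475 = 3800
  Σ(formed) = 10328 kJ
ΔH = Σ(broken) − Σ(formed) = 8087 − 10328 = −2241 kJ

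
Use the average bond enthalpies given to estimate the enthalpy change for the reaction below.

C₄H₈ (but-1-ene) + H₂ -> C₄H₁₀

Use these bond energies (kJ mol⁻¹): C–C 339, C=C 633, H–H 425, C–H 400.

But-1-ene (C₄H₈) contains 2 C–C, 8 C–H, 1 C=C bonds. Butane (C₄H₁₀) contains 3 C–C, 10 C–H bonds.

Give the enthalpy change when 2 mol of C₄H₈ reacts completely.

ΔH = −162 kJ

Bonds broken (reactants):
  C–C: 2 × 339 = 678
  C–H: 8 × 400 = 3200
  C=C: 1 × 633 = 633
  H–H: 1 × 425 = 425
  Σ(broken) = 4936 kJ
Bonds formed (products):
  C–C: 3 × 339 = 1017
  C–H: 10 × 400 = 4000
  Σ(formed) = 5017 kJ
ΔH = Σ(broken) − Σ(formed) = 4936 − 5017 = −81 kJ
For 2× the reaction as written: 2 × (−81) = −162 kJ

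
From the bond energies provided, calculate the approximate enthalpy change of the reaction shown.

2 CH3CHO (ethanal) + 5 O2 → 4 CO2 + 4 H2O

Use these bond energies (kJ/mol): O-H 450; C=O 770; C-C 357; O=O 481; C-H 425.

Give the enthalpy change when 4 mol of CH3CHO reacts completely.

Bonds broken (reactants):
  C-C: 2 × 357 = 714
  C-H: 8 × 425 = 3400
  C=O: 2 × 770 = 1540
  O=O: 5 × 481 = 2405
  Σ(broken) = 8059 kJ
Bonds formed (products):
  C=O: 8 × 770 = 6160
  O-H: 8 × 450 = 3600
  Σ(formed) = 9760 kJ
ΔH = Σ(broken) − Σ(formed) = 8059 − 9760 = −1701 kJ
For 2× the reaction as written: 2 × (−1701) = −3402 kJ

ΔH = −3402 kJ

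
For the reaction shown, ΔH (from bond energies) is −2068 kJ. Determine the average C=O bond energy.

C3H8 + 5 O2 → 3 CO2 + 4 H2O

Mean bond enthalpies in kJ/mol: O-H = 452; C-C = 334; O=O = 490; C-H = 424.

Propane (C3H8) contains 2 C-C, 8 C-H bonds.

Let D be the C=O bond energy.
Σ(broken) = 2×334 + 8×424 + 5×490 = 6510
Σ(formed) = 6×D + 8×452 = 3616 + 6D
ΔH = Σ(broken) − Σ(formed) = (6510) − (3616 + 6D) = +2894 − 6D
Setting this equal to −2068 kJ gives 6D = 4962, so D = 827 kJ/mol.

D(C=O) ≈ 827 kJ/mol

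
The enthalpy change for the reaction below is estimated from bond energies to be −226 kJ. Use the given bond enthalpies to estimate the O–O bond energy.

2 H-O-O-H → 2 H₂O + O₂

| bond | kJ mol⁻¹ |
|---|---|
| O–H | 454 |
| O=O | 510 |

Let D be the O–O bond energy.
Σ(broken) = 4×454 + 2×D = 1816 + 2D
Σ(formed) = 4×454 + 1×510 = 2326
ΔH = Σ(broken) − Σ(formed) = (1816 + 2D) − (2326) = −510 + 2D
Setting this equal to −226 kJ gives 2D = 284, so D = 142 kJ/mol.

D(O–O) ≈ 142 kJ/mol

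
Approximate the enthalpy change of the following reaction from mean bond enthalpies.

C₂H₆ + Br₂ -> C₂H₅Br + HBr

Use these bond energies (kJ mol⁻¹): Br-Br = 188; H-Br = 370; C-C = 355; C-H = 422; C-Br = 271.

Bonds broken (reactants):
  Br-Br: 1 × 188 = 188
  C-C: 1 × 355 = 355
  C-H: 6 × 422 = 2532
  Σ(broken) = 3075 kJ
Bonds formed (products):
  C-Br: 1 × 271 = 271
  C-C: 1 × 355 = 355
  C-H: 5 × 422 = 2110
  H-Br: 1 × 370 = 370
  Σ(formed) = 3106 kJ
ΔH = Σ(broken) − Σ(formed) = 3075 − 3106 = −31 kJ

ΔH ≈ −31 kJ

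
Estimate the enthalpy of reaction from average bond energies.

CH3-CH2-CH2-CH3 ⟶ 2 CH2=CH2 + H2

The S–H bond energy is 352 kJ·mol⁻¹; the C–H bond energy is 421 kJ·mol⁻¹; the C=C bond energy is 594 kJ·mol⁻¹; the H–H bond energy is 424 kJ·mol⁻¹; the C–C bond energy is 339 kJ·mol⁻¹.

Bonds broken (reactants):
  C–C: 3 × 339 = 1017
  C–H: 10 × 421 = 4210
  Σ(broken) = 5227 kJ
Bonds formed (products):
  C–H: 8 × 421 = 3368
  C=C: 2 × 594 = 1188
  H–H: 1 × 424 = 424
  Σ(formed) = 4980 kJ
ΔH = Σ(broken) − Σ(formed) = 5227 − 4980 = +247 kJ

ΔH ≈ +247 kJ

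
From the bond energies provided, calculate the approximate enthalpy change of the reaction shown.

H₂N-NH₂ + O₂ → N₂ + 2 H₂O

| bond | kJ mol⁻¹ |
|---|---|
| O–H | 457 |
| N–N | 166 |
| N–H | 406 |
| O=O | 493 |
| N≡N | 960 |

Bonds broken (reactants):
  N–H: 4 × 406 = 1624
  N–N: 1 × 166 = 166
  O=O: 1 × 493 = 493
  Σ(broken) = 2283 kJ
Bonds formed (products):
  N≡N: 1 × 960 = 960
  O–H: 4 × 457 = 1828
  Σ(formed) = 2788 kJ
ΔH = Σ(broken) − Σ(formed) = 2283 − 2788 = −505 kJ

ΔH ≈ −505 kJ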